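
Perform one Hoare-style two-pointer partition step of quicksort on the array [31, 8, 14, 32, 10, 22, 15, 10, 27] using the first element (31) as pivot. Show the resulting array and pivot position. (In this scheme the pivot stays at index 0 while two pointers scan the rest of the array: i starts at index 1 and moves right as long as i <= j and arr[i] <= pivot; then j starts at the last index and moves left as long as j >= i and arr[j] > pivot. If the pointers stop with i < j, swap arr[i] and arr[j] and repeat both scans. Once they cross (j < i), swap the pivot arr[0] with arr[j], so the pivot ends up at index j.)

Hoare-style two-pointer partition with pivot = 31:

Initial array: [31, 8, 14, 32, 10, 22, 15, 10, 27]

Pointers start at i = 1, j = 8.
i stops at index 3 (arr[3]=32 > 31), j stops at index 8 (arr[8]=27 <= 31): swap arr[3] and arr[8], array becomes [31, 8, 14, 27, 10, 22, 15, 10, 32]
i ends at 8, j ends at 7: the pointers have crossed (j < i), so scanning stops.

Swap pivot arr[0] with arr[7] to place pivot at position 7: [10, 8, 14, 27, 10, 22, 15, 31, 32]
Pivot position: 7

After partitioning with pivot 31, the array becomes [10, 8, 14, 27, 10, 22, 15, 31, 32]. The pivot is placed at index 7. All elements to the left of the pivot are <= 31, and all elements to the right are > 31.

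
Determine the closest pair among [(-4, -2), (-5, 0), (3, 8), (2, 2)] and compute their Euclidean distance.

Computing all pairwise distances among 4 points:

d((-4, -2), (-5, 0)) = 2.2361 <-- minimum
d((-4, -2), (3, 8)) = 12.2066
d((-4, -2), (2, 2)) = 7.2111
d((-5, 0), (3, 8)) = 11.3137
d((-5, 0), (2, 2)) = 7.2801
d((3, 8), (2, 2)) = 6.0828

Closest pair: (-4, -2) and (-5, 0) with distance 2.2361

The closest pair is (-4, -2) and (-5, 0) with Euclidean distance 2.2361. For 4 points, brute-force pairwise comparison is shown above. For large n, the divide-and-conquer algorithm (sort by x, recurse on halves, check the dividing strip) achieves O(n log n).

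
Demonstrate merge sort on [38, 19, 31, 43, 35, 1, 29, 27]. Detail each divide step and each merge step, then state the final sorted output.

Merge sort trace:

Split: [38, 19, 31, 43, 35, 1, 29, 27] -> [38, 19, 31, 43] and [35, 1, 29, 27]
  Split: [38, 19, 31, 43] -> [38, 19] and [31, 43]
    Split: [38, 19] -> [38] and [19]
    Merge: [38] + [19] -> [19, 38]
    Split: [31, 43] -> [31] and [43]
    Merge: [31] + [43] -> [31, 43]
  Merge: [19, 38] + [31, 43] -> [19, 31, 38, 43]
  Split: [35, 1, 29, 27] -> [35, 1] and [29, 27]
    Split: [35, 1] -> [35] and [1]
    Merge: [35] + [1] -> [1, 35]
    Split: [29, 27] -> [29] and [27]
    Merge: [29] + [27] -> [27, 29]
  Merge: [1, 35] + [27, 29] -> [1, 27, 29, 35]
Merge: [19, 31, 38, 43] + [1, 27, 29, 35] -> [1, 19, 27, 29, 31, 35, 38, 43]

Final sorted array: [1, 19, 27, 29, 31, 35, 38, 43]

The merge sort proceeds by recursively splitting the array and merging sorted halves.
After all merges, the sorted array is [1, 19, 27, 29, 31, 35, 38, 43].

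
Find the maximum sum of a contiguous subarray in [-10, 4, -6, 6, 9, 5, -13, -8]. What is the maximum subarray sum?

Using Kadane's algorithm on [-10, 4, -6, 6, 9, 5, -13, -8]:

Scanning through the array:
Position 1 (value 4): max_ending_here = 4, max_so_far = 4
Position 2 (value -6): max_ending_here = -2, max_so_far = 4
Position 3 (value 6): max_ending_here = 6, max_so_far = 6
Position 4 (value 9): max_ending_here = 15, max_so_far = 15
Position 5 (value 5): max_ending_here = 20, max_so_far = 20
Position 6 (value -13): max_ending_here = 7, max_so_far = 20
Position 7 (value -8): max_ending_here = -1, max_so_far = 20

Maximum subarray: [6, 9, 5]
Maximum sum: 20

The maximum subarray is [6, 9, 5] with sum 20. This subarray runs from index 3 to index 5.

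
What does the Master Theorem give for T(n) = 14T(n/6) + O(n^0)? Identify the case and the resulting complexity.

Master Theorem for T(n) = 14T(n/6) + O(n^0):

a = 14, b = 6, c = 0
log_b(a) = log_6(14) = 1.4729

Case 1: c = 0 < log_6(14) = 1.4729
T(n) = O(n^(log_6 14))

For T(n) = 14T(n/6) + O(n^0): log_6(14) = 1.4729. This is Case 1 of the Master Theorem (c < log_b(a), work dominated by leaves), giving O(n^(log_6 14)).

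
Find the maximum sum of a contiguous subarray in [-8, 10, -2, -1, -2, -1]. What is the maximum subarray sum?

Using Kadane's algorithm on [-8, 10, -2, -1, -2, -1]:

Scanning through the array:
Position 1 (value 10): max_ending_here = 10, max_so_far = 10
Position 2 (value -2): max_ending_here = 8, max_so_far = 10
Position 3 (value -1): max_ending_here = 7, max_so_far = 10
Position 4 (value -2): max_ending_here = 5, max_so_far = 10
Position 5 (value -1): max_ending_here = 4, max_so_far = 10

Maximum subarray: [10]
Maximum sum: 10

The maximum subarray is [10] with sum 10. This subarray runs from index 1 to index 1.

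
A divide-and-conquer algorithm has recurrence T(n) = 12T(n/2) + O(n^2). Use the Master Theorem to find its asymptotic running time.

Master Theorem for T(n) = 12T(n/2) + O(n^2):

a = 12, b = 2, c = 2
log_b(a) = log_2(12) = 3.5850

Case 1: c = 2 < log_2(12) = 3.5850
T(n) = O(n^(log_2 12))

For T(n) = 12T(n/2) + O(n^2): log_2(12) = 3.5850. This is Case 1 of the Master Theorem (c < log_b(a), work dominated by leaves), giving O(n^(log_2 12)).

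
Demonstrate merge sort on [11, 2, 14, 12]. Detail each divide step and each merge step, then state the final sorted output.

Merge sort trace:

Split: [11, 2, 14, 12] -> [11, 2] and [14, 12]
  Split: [11, 2] -> [11] and [2]
  Merge: [11] + [2] -> [2, 11]
  Split: [14, 12] -> [14] and [12]
  Merge: [14] + [12] -> [12, 14]
Merge: [2, 11] + [12, 14] -> [2, 11, 12, 14]

Final sorted array: [2, 11, 12, 14]

The merge sort proceeds by recursively splitting the array and merging sorted halves.
After all merges, the sorted array is [2, 11, 12, 14].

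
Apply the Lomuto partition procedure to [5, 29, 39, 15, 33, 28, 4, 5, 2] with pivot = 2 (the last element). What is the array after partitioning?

Lomuto partition with pivot = 2:

Initial array: [5, 29, 39, 15, 33, 28, 4, 5, 2]

arr[0]=5 > 2: no swap
arr[1]=29 > 2: no swap
arr[2]=39 > 2: no swap
arr[3]=15 > 2: no swap
arr[4]=33 > 2: no swap
arr[5]=28 > 2: no swap
arr[6]=4 > 2: no swap
arr[7]=5 > 2: no swap

Place pivot at position 0: [2, 29, 39, 15, 33, 28, 4, 5, 5]
Pivot position: 0

After partitioning with pivot 2, the array becomes [2, 29, 39, 15, 33, 28, 4, 5, 5]. The pivot is placed at index 0. All elements to the left of the pivot are <= 2, and all elements to the right are > 2.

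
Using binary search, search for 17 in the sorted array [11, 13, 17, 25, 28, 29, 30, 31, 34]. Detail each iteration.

Binary search for 17 in [11, 13, 17, 25, 28, 29, 30, 31, 34]:

lo=0, hi=8, mid=4, arr[mid]=28 -> 28 > 17, search left half
lo=0, hi=3, mid=1, arr[mid]=13 -> 13 < 17, search right half
lo=2, hi=3, mid=2, arr[mid]=17 -> Found target at index 2!

Binary search finds 17 at index 2 after 3 comparisons. The search repeatedly halves the search space by comparing with the middle element.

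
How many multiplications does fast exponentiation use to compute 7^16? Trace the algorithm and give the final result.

Computing 7^16 by squaring (build up from 7^1; each line after the first costs one multiplication):

7^1 = 7
7^2 = (7^1)^2 = 7^2 = 49
7^4 = (7^2)^2 = 49^2 = 2401
7^8 = (7^4)^2 = 2401^2 = 5764801
7^16 = (7^8)^2 = 5764801^2 = 33232930569601

Result: 33232930569601
Multiplications needed: 4 (4 lines after 7^1)

7^16 = 33232930569601. Using exponentiation by squaring, this requires 4 multiplications. The key idea: if the exponent is even, square the half-power; if odd, multiply by the base once.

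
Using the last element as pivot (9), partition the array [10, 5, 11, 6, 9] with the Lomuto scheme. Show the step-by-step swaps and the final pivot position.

Lomuto partition with pivot = 9:

Initial array: [10, 5, 11, 6, 9]

arr[0]=10 > 9: no swap
arr[1]=5 <= 9: swap with position 0, array becomes [5, 10, 11, 6, 9]
arr[2]=11 > 9: no swap
arr[3]=6 <= 9: swap with position 1, array becomes [5, 6, 11, 10, 9]

Place pivot at position 2: [5, 6, 9, 10, 11]
Pivot position: 2

After partitioning with pivot 9, the array becomes [5, 6, 9, 10, 11]. The pivot is placed at index 2. All elements to the left of the pivot are <= 9, and all elements to the right are > 9.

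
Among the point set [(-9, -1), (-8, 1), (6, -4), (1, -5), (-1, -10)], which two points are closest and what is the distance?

Computing all pairwise distances among 5 points:

d((-9, -1), (-8, 1)) = 2.2361 <-- minimum
d((-9, -1), (6, -4)) = 15.2971
d((-9, -1), (1, -5)) = 10.7703
d((-9, -1), (-1, -10)) = 12.0416
d((-8, 1), (6, -4)) = 14.8661
d((-8, 1), (1, -5)) = 10.8167
d((-8, 1), (-1, -10)) = 13.0384
d((6, -4), (1, -5)) = 5.099
d((6, -4), (-1, -10)) = 9.2195
d((1, -5), (-1, -10)) = 5.3852

Closest pair: (-9, -1) and (-8, 1) with distance 2.2361

The closest pair is (-9, -1) and (-8, 1) with Euclidean distance 2.2361. For 5 points, brute-force pairwise comparison is shown above. For large n, the divide-and-conquer algorithm (sort by x, recurse on halves, check the dividing strip) achieves O(n log n).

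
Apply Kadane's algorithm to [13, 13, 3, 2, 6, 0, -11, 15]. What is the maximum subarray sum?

Using Kadane's algorithm on [13, 13, 3, 2, 6, 0, -11, 15]:

Scanning through the array:
Position 1 (value 13): max_ending_here = 26, max_so_far = 26
Position 2 (value 3): max_ending_here = 29, max_so_far = 29
Position 3 (value 2): max_ending_here = 31, max_so_far = 31
Position 4 (value 6): max_ending_here = 37, max_so_far = 37
Position 5 (value 0): max_ending_here = 37, max_so_far = 37
Position 6 (value -11): max_ending_here = 26, max_so_far = 37
Position 7 (value 15): max_ending_here = 41, max_so_far = 41

Maximum subarray: [13, 13, 3, 2, 6, 0, -11, 15]
Maximum sum: 41

The maximum subarray is [13, 13, 3, 2, 6, 0, -11, 15] with sum 41. This subarray runs from index 0 to index 7.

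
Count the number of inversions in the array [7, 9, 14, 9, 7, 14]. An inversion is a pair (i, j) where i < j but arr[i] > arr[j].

Finding inversions in [7, 9, 14, 9, 7, 14]:

(1, 4): arr[1]=9 > arr[4]=7
(2, 3): arr[2]=14 > arr[3]=9
(2, 4): arr[2]=14 > arr[4]=7
(3, 4): arr[3]=9 > arr[4]=7

Total inversions: 4

The array has 4 inversion(s): (1,4), (2,3), (2,4), (3,4). Each pair (i,j) satisfies i < j and arr[i] > arr[j].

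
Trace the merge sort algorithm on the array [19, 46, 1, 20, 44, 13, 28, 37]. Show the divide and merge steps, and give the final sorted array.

Merge sort trace:

Split: [19, 46, 1, 20, 44, 13, 28, 37] -> [19, 46, 1, 20] and [44, 13, 28, 37]
  Split: [19, 46, 1, 20] -> [19, 46] and [1, 20]
    Split: [19, 46] -> [19] and [46]
    Merge: [19] + [46] -> [19, 46]
    Split: [1, 20] -> [1] and [20]
    Merge: [1] + [20] -> [1, 20]
  Merge: [19, 46] + [1, 20] -> [1, 19, 20, 46]
  Split: [44, 13, 28, 37] -> [44, 13] and [28, 37]
    Split: [44, 13] -> [44] and [13]
    Merge: [44] + [13] -> [13, 44]
    Split: [28, 37] -> [28] and [37]
    Merge: [28] + [37] -> [28, 37]
  Merge: [13, 44] + [28, 37] -> [13, 28, 37, 44]
Merge: [1, 19, 20, 46] + [13, 28, 37, 44] -> [1, 13, 19, 20, 28, 37, 44, 46]

Final sorted array: [1, 13, 19, 20, 28, 37, 44, 46]

The merge sort proceeds by recursively splitting the array and merging sorted halves.
After all merges, the sorted array is [1, 13, 19, 20, 28, 37, 44, 46].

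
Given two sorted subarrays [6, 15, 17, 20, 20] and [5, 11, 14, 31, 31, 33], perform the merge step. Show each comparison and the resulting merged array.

Merging process:

Compare 6 vs 5: take 5 from right. Merged: [5]
Compare 6 vs 11: take 6 from left. Merged: [5, 6]
Compare 15 vs 11: take 11 from right. Merged: [5, 6, 11]
Compare 15 vs 14: take 14 from right. Merged: [5, 6, 11, 14]
Compare 15 vs 31: take 15 from left. Merged: [5, 6, 11, 14, 15]
Compare 17 vs 31: take 17 from left. Merged: [5, 6, 11, 14, 15, 17]
Compare 20 vs 31: take 20 from left. Merged: [5, 6, 11, 14, 15, 17, 20]
Compare 20 vs 31: take 20 from left. Merged: [5, 6, 11, 14, 15, 17, 20, 20]
Append remaining from right: [31, 31, 33]. Merged: [5, 6, 11, 14, 15, 17, 20, 20, 31, 31, 33]

Final merged array: [5, 6, 11, 14, 15, 17, 20, 20, 31, 31, 33]
Total comparisons: 8

The merged array is [5, 6, 11, 14, 15, 17, 20, 20, 31, 31, 33], requiring 8 comparisons. The merge step runs in O(n) time where n is the total number of elements.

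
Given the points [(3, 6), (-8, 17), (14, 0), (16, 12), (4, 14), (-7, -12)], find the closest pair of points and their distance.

Computing all pairwise distances among 6 points:

d((3, 6), (-8, 17)) = 15.5563
d((3, 6), (14, 0)) = 12.53
d((3, 6), (16, 12)) = 14.3178
d((3, 6), (4, 14)) = 8.0623 <-- minimum
d((3, 6), (-7, -12)) = 20.5913
d((-8, 17), (14, 0)) = 27.8029
d((-8, 17), (16, 12)) = 24.5153
d((-8, 17), (4, 14)) = 12.3693
d((-8, 17), (-7, -12)) = 29.0172
d((14, 0), (16, 12)) = 12.1655
d((14, 0), (4, 14)) = 17.2047
d((14, 0), (-7, -12)) = 24.1868
d((16, 12), (4, 14)) = 12.1655
d((16, 12), (-7, -12)) = 33.2415
d((4, 14), (-7, -12)) = 28.2312

Closest pair: (3, 6) and (4, 14) with distance 8.0623

The closest pair is (3, 6) and (4, 14) with Euclidean distance 8.0623. For 6 points, brute-force pairwise comparison is shown above. For large n, the divide-and-conquer algorithm (sort by x, recurse on halves, check the dividing strip) achieves O(n log n).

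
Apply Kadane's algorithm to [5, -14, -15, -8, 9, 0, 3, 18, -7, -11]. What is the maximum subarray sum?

Using Kadane's algorithm on [5, -14, -15, -8, 9, 0, 3, 18, -7, -11]:

Scanning through the array:
Position 1 (value -14): max_ending_here = -9, max_so_far = 5
Position 2 (value -15): max_ending_here = -15, max_so_far = 5
Position 3 (value -8): max_ending_here = -8, max_so_far = 5
Position 4 (value 9): max_ending_here = 9, max_so_far = 9
Position 5 (value 0): max_ending_here = 9, max_so_far = 9
Position 6 (value 3): max_ending_here = 12, max_so_far = 12
Position 7 (value 18): max_ending_here = 30, max_so_far = 30
Position 8 (value -7): max_ending_here = 23, max_so_far = 30
Position 9 (value -11): max_ending_here = 12, max_so_far = 30

Maximum subarray: [9, 0, 3, 18]
Maximum sum: 30

The maximum subarray is [9, 0, 3, 18] with sum 30. This subarray runs from index 4 to index 7.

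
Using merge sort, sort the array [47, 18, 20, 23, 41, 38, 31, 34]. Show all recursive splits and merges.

Merge sort trace:

Split: [47, 18, 20, 23, 41, 38, 31, 34] -> [47, 18, 20, 23] and [41, 38, 31, 34]
  Split: [47, 18, 20, 23] -> [47, 18] and [20, 23]
    Split: [47, 18] -> [47] and [18]
    Merge: [47] + [18] -> [18, 47]
    Split: [20, 23] -> [20] and [23]
    Merge: [20] + [23] -> [20, 23]
  Merge: [18, 47] + [20, 23] -> [18, 20, 23, 47]
  Split: [41, 38, 31, 34] -> [41, 38] and [31, 34]
    Split: [41, 38] -> [41] and [38]
    Merge: [41] + [38] -> [38, 41]
    Split: [31, 34] -> [31] and [34]
    Merge: [31] + [34] -> [31, 34]
  Merge: [38, 41] + [31, 34] -> [31, 34, 38, 41]
Merge: [18, 20, 23, 47] + [31, 34, 38, 41] -> [18, 20, 23, 31, 34, 38, 41, 47]

Final sorted array: [18, 20, 23, 31, 34, 38, 41, 47]

The merge sort proceeds by recursively splitting the array and merging sorted halves.
After all merges, the sorted array is [18, 20, 23, 31, 34, 38, 41, 47].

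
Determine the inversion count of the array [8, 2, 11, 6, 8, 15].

Finding inversions in [8, 2, 11, 6, 8, 15]:

(0, 1): arr[0]=8 > arr[1]=2
(0, 3): arr[0]=8 > arr[3]=6
(2, 3): arr[2]=11 > arr[3]=6
(2, 4): arr[2]=11 > arr[4]=8

Total inversions: 4

The array has 4 inversion(s): (0,1), (0,3), (2,3), (2,4). Each pair (i,j) satisfies i < j and arr[i] > arr[j].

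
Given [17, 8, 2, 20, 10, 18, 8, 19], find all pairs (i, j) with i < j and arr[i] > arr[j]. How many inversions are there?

Finding inversions in [17, 8, 2, 20, 10, 18, 8, 19]:

(0, 1): arr[0]=17 > arr[1]=8
(0, 2): arr[0]=17 > arr[2]=2
(0, 4): arr[0]=17 > arr[4]=10
(0, 6): arr[0]=17 > arr[6]=8
(1, 2): arr[1]=8 > arr[2]=2
(3, 4): arr[3]=20 > arr[4]=10
(3, 5): arr[3]=20 > arr[5]=18
(3, 6): arr[3]=20 > arr[6]=8
(3, 7): arr[3]=20 > arr[7]=19
(4, 6): arr[4]=10 > arr[6]=8
(5, 6): arr[5]=18 > arr[6]=8

Total inversions: 11

The array has 11 inversion(s): (0,1), (0,2), (0,4), (0,6), (1,2), (3,4), (3,5), (3,6), (3,7), (4,6), (5,6). Each pair (i,j) satisfies i < j and arr[i] > arr[j].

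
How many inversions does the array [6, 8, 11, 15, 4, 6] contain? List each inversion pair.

Finding inversions in [6, 8, 11, 15, 4, 6]:

(0, 4): arr[0]=6 > arr[4]=4
(1, 4): arr[1]=8 > arr[4]=4
(1, 5): arr[1]=8 > arr[5]=6
(2, 4): arr[2]=11 > arr[4]=4
(2, 5): arr[2]=11 > arr[5]=6
(3, 4): arr[3]=15 > arr[4]=4
(3, 5): arr[3]=15 > arr[5]=6

Total inversions: 7

The array has 7 inversion(s): (0,4), (1,4), (1,5), (2,4), (2,5), (3,4), (3,5). Each pair (i,j) satisfies i < j and arr[i] > arr[j].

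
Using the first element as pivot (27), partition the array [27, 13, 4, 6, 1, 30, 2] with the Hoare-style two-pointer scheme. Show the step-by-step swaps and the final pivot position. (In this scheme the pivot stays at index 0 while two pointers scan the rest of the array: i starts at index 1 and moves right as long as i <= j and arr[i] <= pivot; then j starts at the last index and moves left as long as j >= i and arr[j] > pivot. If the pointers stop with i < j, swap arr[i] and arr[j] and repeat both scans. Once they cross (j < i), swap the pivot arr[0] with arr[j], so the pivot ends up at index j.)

Hoare-style two-pointer partition with pivot = 27:

Initial array: [27, 13, 4, 6, 1, 30, 2]

Pointers start at i = 1, j = 6.
i stops at index 5 (arr[5]=30 > 27), j stops at index 6 (arr[6]=2 <= 27): swap arr[5] and arr[6], array becomes [27, 13, 4, 6, 1, 2, 30]
i ends at 6, j ends at 5: the pointers have crossed (j < i), so scanning stops.

Swap pivot arr[0] with arr[5] to place pivot at position 5: [2, 13, 4, 6, 1, 27, 30]
Pivot position: 5

After partitioning with pivot 27, the array becomes [2, 13, 4, 6, 1, 27, 30]. The pivot is placed at index 5. All elements to the left of the pivot are <= 27, and all elements to the right are > 27.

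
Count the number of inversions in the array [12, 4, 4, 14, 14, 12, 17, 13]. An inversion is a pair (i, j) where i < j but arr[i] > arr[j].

Finding inversions in [12, 4, 4, 14, 14, 12, 17, 13]:

(0, 1): arr[0]=12 > arr[1]=4
(0, 2): arr[0]=12 > arr[2]=4
(3, 5): arr[3]=14 > arr[5]=12
(3, 7): arr[3]=14 > arr[7]=13
(4, 5): arr[4]=14 > arr[5]=12
(4, 7): arr[4]=14 > arr[7]=13
(6, 7): arr[6]=17 > arr[7]=13

Total inversions: 7

The array has 7 inversion(s): (0,1), (0,2), (3,5), (3,7), (4,5), (4,7), (6,7). Each pair (i,j) satisfies i < j and arr[i] > arr[j].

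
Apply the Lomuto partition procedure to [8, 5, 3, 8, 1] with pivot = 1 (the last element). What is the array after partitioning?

Lomuto partition with pivot = 1:

Initial array: [8, 5, 3, 8, 1]

arr[0]=8 > 1: no swap
arr[1]=5 > 1: no swap
arr[2]=3 > 1: no swap
arr[3]=8 > 1: no swap

Place pivot at position 0: [1, 5, 3, 8, 8]
Pivot position: 0

After partitioning with pivot 1, the array becomes [1, 5, 3, 8, 8]. The pivot is placed at index 0. All elements to the left of the pivot are <= 1, and all elements to the right are > 1.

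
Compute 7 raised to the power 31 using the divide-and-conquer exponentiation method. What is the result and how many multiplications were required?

Computing 7^31 by squaring (build up from 7^1; each line after the first costs one multiplication):

7^1 = 7
7^2 = (7^1)^2 = 7^2 = 49
7^3 = 7 * 7^2 = 7 * 49 = 343
7^6 = (7^3)^2 = 343^2 = 117649
7^7 = 7 * 7^6 = 7 * 117649 = 823543
7^14 = (7^7)^2 = 823543^2 = 678223072849
7^15 = 7 * 7^14 = 7 * 678223072849 = 4747561509943
7^30 = (7^15)^2 = 4747561509943^2 = 22539340290692258087863249
7^31 = 7 * 7^30 = 7 * 22539340290692258087863249 = 157775382034845806615042743

Result: 157775382034845806615042743
Multiplications needed: 8 (8 lines after 7^1)

7^31 = 157775382034845806615042743. Using exponentiation by squaring, this requires 8 multiplications. The key idea: if the exponent is even, square the half-power; if odd, multiply by the base once.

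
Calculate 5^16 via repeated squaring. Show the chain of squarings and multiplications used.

Computing 5^16 by squaring (build up from 5^1; each line after the first costs one multiplication):

5^1 = 5
5^2 = (5^1)^2 = 5^2 = 25
5^4 = (5^2)^2 = 25^2 = 625
5^8 = (5^4)^2 = 625^2 = 390625
5^16 = (5^8)^2 = 390625^2 = 152587890625

Result: 152587890625
Multiplications needed: 4 (4 lines after 5^1)

5^16 = 152587890625. Using exponentiation by squaring, this requires 4 multiplications. The key idea: if the exponent is even, square the half-power; if odd, multiply by the base once.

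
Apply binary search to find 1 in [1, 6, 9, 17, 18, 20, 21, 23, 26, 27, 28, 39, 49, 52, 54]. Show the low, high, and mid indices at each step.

Binary search for 1 in [1, 6, 9, 17, 18, 20, 21, 23, 26, 27, 28, 39, 49, 52, 54]:

lo=0, hi=14, mid=7, arr[mid]=23 -> 23 > 1, search left half
lo=0, hi=6, mid=3, arr[mid]=17 -> 17 > 1, search left half
lo=0, hi=2, mid=1, arr[mid]=6 -> 6 > 1, search left half
lo=0, hi=0, mid=0, arr[mid]=1 -> Found target at index 0!

Binary search finds 1 at index 0 after 4 comparisons. The search repeatedly halves the search space by comparing with the middle element.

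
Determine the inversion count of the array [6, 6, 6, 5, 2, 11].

Finding inversions in [6, 6, 6, 5, 2, 11]:

(0, 3): arr[0]=6 > arr[3]=5
(0, 4): arr[0]=6 > arr[4]=2
(1, 3): arr[1]=6 > arr[3]=5
(1, 4): arr[1]=6 > arr[4]=2
(2, 3): arr[2]=6 > arr[3]=5
(2, 4): arr[2]=6 > arr[4]=2
(3, 4): arr[3]=5 > arr[4]=2

Total inversions: 7

The array has 7 inversion(s): (0,3), (0,4), (1,3), (1,4), (2,3), (2,4), (3,4). Each pair (i,j) satisfies i < j and arr[i] > arr[j].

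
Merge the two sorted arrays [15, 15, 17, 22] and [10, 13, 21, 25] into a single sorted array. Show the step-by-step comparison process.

Merging process:

Compare 15 vs 10: take 10 from right. Merged: [10]
Compare 15 vs 13: take 13 from right. Merged: [10, 13]
Compare 15 vs 21: take 15 from left. Merged: [10, 13, 15]
Compare 15 vs 21: take 15 from left. Merged: [10, 13, 15, 15]
Compare 17 vs 21: take 17 from left. Merged: [10, 13, 15, 15, 17]
Compare 22 vs 21: take 21 from right. Merged: [10, 13, 15, 15, 17, 21]
Compare 22 vs 25: take 22 from left. Merged: [10, 13, 15, 15, 17, 21, 22]
Append remaining from right: [25]. Merged: [10, 13, 15, 15, 17, 21, 22, 25]

Final merged array: [10, 13, 15, 15, 17, 21, 22, 25]
Total comparisons: 7

The merged array is [10, 13, 15, 15, 17, 21, 22, 25], requiring 7 comparisons. The merge step runs in O(n) time where n is the total number of elements.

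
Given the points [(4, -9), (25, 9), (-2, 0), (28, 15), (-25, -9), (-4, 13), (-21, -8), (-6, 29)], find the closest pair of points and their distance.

Computing all pairwise distances among 8 points:

d((4, -9), (25, 9)) = 27.6586
d((4, -9), (-2, 0)) = 10.8167
d((4, -9), (28, 15)) = 33.9411
d((4, -9), (-25, -9)) = 29.0
d((4, -9), (-4, 13)) = 23.4094
d((4, -9), (-21, -8)) = 25.02
d((4, -9), (-6, 29)) = 39.2938
d((25, 9), (-2, 0)) = 28.4605
d((25, 9), (28, 15)) = 6.7082
d((25, 9), (-25, -9)) = 53.1413
d((25, 9), (-4, 13)) = 29.2746
d((25, 9), (-21, -8)) = 49.0408
d((25, 9), (-6, 29)) = 36.8917
d((-2, 0), (28, 15)) = 33.541
d((-2, 0), (-25, -9)) = 24.6982
d((-2, 0), (-4, 13)) = 13.1529
d((-2, 0), (-21, -8)) = 20.6155
d((-2, 0), (-6, 29)) = 29.2746
d((28, 15), (-25, -9)) = 58.1808
d((28, 15), (-4, 13)) = 32.0624
d((28, 15), (-21, -8)) = 54.1295
d((28, 15), (-6, 29)) = 36.7696
d((-25, -9), (-4, 13)) = 30.4138
d((-25, -9), (-21, -8)) = 4.1231 <-- minimum
d((-25, -9), (-6, 29)) = 42.4853
d((-4, 13), (-21, -8)) = 27.0185
d((-4, 13), (-6, 29)) = 16.1245
d((-21, -8), (-6, 29)) = 39.9249

Closest pair: (-25, -9) and (-21, -8) with distance 4.1231

The closest pair is (-25, -9) and (-21, -8) with Euclidean distance 4.1231. For 8 points, brute-force pairwise comparison is shown above. For large n, the divide-and-conquer algorithm (sort by x, recurse on halves, check the dividing strip) achieves O(n log n).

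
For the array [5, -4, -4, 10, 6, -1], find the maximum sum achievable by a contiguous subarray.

Using Kadane's algorithm on [5, -4, -4, 10, 6, -1]:

Scanning through the array:
Position 1 (value -4): max_ending_here = 1, max_so_far = 5
Position 2 (value -4): max_ending_here = -3, max_so_far = 5
Position 3 (value 10): max_ending_here = 10, max_so_far = 10
Position 4 (value 6): max_ending_here = 16, max_so_far = 16
Position 5 (value -1): max_ending_here = 15, max_so_far = 16

Maximum subarray: [10, 6]
Maximum sum: 16

The maximum subarray is [10, 6] with sum 16. This subarray runs from index 3 to index 4.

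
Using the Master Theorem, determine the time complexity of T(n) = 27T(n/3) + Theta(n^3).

Master Theorem for T(n) = 27T(n/3) + O(n^3):

a = 27, b = 3, c = 3
log_b(a) = log_3(27) = 3.0000

Case 2: c = 3 = log_3(27) = 3.0000
T(n) = O(n^3 log n) = O(n^3 log n)

For T(n) = 27T(n/3) + O(n^3): log_3(27) = 3.0000. This is Case 2 of the Master Theorem (c = log_b(a), equal work at all levels), giving O(n^3 log n).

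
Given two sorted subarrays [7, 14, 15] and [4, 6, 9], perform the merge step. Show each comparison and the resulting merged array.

Merging process:

Compare 7 vs 4: take 4 from right. Merged: [4]
Compare 7 vs 6: take 6 from right. Merged: [4, 6]
Compare 7 vs 9: take 7 from left. Merged: [4, 6, 7]
Compare 14 vs 9: take 9 from right. Merged: [4, 6, 7, 9]
Append remaining from left: [14, 15]. Merged: [4, 6, 7, 9, 14, 15]

Final merged array: [4, 6, 7, 9, 14, 15]
Total comparisons: 4

The merged array is [4, 6, 7, 9, 14, 15], requiring 4 comparisons. The merge step runs in O(n) time where n is the total number of elements.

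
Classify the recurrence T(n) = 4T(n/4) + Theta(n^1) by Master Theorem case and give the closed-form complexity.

Master Theorem for T(n) = 4T(n/4) + O(n^1):

a = 4, b = 4, c = 1
log_b(a) = log_4(4) = 1.0000

Case 2: c = 1 = log_4(4) = 1.0000
T(n) = O(n^1 log n) = O(n log n)

For T(n) = 4T(n/4) + O(n^1): log_4(4) = 1.0000. This is Case 2 of the Master Theorem (c = log_b(a), equal work at all levels), giving O(n log n).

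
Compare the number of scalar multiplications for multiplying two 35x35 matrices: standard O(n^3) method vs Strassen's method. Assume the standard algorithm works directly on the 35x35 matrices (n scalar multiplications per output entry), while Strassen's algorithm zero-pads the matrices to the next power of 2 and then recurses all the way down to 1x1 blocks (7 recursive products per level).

Matrix multiplication for 35x35 matrices:

Strassen's algorithm requires power-of-2 dimensions. Pad 35x35 to 64x64 (next power of 2).

Standard algorithm: 35^3 = 42875 multiplications
Strassen's algorithm: 7^(log2(64)) = 7^6 = 117649 multiplications
Difference: 42875 - 117649 = -74774 (Strassen uses MORE here due to padding overhead — for small or just-over-power-of-2 n, padding can outweigh the per-level savings)

Standard: 42875 multiplications (35^3). Strassen: 117649 multiplications (7^6, after padding to 64x64). Strassen reduces 8 recursive multiplications to 7 at each level.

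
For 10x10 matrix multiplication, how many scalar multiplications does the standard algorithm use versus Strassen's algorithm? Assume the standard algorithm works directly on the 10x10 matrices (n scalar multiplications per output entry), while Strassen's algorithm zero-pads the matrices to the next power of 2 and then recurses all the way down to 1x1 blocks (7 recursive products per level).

Matrix multiplication for 10x10 matrices:

Strassen's algorithm requires power-of-2 dimensions. Pad 10x10 to 16x16 (next power of 2).

Standard algorithm: 10^3 = 1000 multiplications
Strassen's algorithm: 7^(log2(16)) = 7^4 = 2401 multiplications
Difference: 1000 - 2401 = -1401 (Strassen uses MORE here due to padding overhead — for small or just-over-power-of-2 n, padding can outweigh the per-level savings)

Standard: 1000 multiplications (10^3). Strassen: 2401 multiplications (7^4, after padding to 16x16). Strassen reduces 8 recursive multiplications to 7 at each level.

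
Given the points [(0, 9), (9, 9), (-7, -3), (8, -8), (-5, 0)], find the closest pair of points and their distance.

Computing all pairwise distances among 5 points:

d((0, 9), (9, 9)) = 9.0
d((0, 9), (-7, -3)) = 13.8924
d((0, 9), (8, -8)) = 18.7883
d((0, 9), (-5, 0)) = 10.2956
d((9, 9), (-7, -3)) = 20.0
d((9, 9), (8, -8)) = 17.0294
d((9, 9), (-5, 0)) = 16.6433
d((-7, -3), (8, -8)) = 15.8114
d((-7, -3), (-5, 0)) = 3.6056 <-- minimum
d((8, -8), (-5, 0)) = 15.2643

Closest pair: (-7, -3) and (-5, 0) with distance 3.6056

The closest pair is (-7, -3) and (-5, 0) with Euclidean distance 3.6056. For 5 points, brute-force pairwise comparison is shown above. For large n, the divide-and-conquer algorithm (sort by x, recurse on halves, check the dividing strip) achieves O(n log n).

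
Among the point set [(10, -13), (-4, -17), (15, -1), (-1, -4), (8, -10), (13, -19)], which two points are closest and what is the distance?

Computing all pairwise distances among 6 points:

d((10, -13), (-4, -17)) = 14.5602
d((10, -13), (15, -1)) = 13.0
d((10, -13), (-1, -4)) = 14.2127
d((10, -13), (8, -10)) = 3.6056 <-- minimum
d((10, -13), (13, -19)) = 6.7082
d((-4, -17), (15, -1)) = 24.8395
d((-4, -17), (-1, -4)) = 13.3417
d((-4, -17), (8, -10)) = 13.8924
d((-4, -17), (13, -19)) = 17.1172
d((15, -1), (-1, -4)) = 16.2788
d((15, -1), (8, -10)) = 11.4018
d((15, -1), (13, -19)) = 18.1108
d((-1, -4), (8, -10)) = 10.8167
d((-1, -4), (13, -19)) = 20.5183
d((8, -10), (13, -19)) = 10.2956

Closest pair: (10, -13) and (8, -10) with distance 3.6056

The closest pair is (10, -13) and (8, -10) with Euclidean distance 3.6056. For 6 points, brute-force pairwise comparison is shown above. For large n, the divide-and-conquer algorithm (sort by x, recurse on halves, check the dividing strip) achieves O(n log n).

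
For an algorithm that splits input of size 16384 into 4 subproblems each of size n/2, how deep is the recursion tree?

For divide and conquer with division factor 2:

Problem sizes at each level:
Level 0: 16384
Level 1: 8192
Level 2: 4096
Level 3: 2048
Level 4: 1024
Level 5: 512
Level 6: 256
Level 7: 128
Level 8: 64
Level 9: 32
Level 10: 16
Level 11: 8
Level 12: 4
Level 13: 2
Level 14: 1

The root is level 0 and the size-1 base case is level 14 (the tree spans levels 0 through 14, i.e. 15 levels counting the root), so the depth is the number of divisions: log_2(16384) = 14

The recursion tree depth is log_2(16384) = 14. At each level, the problem size is divided by 2, so it takes 14 divisions to reduce to a base case of size 1. The algorithm makes 4 recursive calls at each level.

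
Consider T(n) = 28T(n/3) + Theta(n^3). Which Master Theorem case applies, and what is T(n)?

Master Theorem for T(n) = 28T(n/3) + O(n^3):

a = 28, b = 3, c = 3
log_b(a) = log_3(28) = 3.0331

Case 1: c = 3 < log_3(28) = 3.0331
T(n) = O(n^(log_3 28))

For T(n) = 28T(n/3) + O(n^3): log_3(28) = 3.0331. This is Case 1 of the Master Theorem (c < log_b(a), work dominated by leaves), giving O(n^(log_3 28)).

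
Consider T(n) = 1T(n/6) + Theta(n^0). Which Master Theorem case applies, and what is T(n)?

Master Theorem for T(n) = 1T(n/6) + O(n^0):

a = 1, b = 6, c = 0
log_b(a) = log_6(1) = 0.0000

Case 2: c = 0 = log_6(1) = 0.0000
T(n) = O(n^0 log n) = O(log n)

For T(n) = 1T(n/6) + O(n^0): log_6(1) = 0.0000. This is Case 2 of the Master Theorem (c = log_b(a), equal work at all levels), giving O(log n).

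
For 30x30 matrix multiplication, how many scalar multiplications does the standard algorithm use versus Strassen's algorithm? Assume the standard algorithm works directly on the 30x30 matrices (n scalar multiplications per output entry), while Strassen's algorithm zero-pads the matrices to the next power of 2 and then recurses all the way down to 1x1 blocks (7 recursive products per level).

Matrix multiplication for 30x30 matrices:

Strassen's algorithm requires power-of-2 dimensions. Pad 30x30 to 32x32 (next power of 2).

Standard algorithm: 30^3 = 27000 multiplications
Strassen's algorithm: 7^(log2(32)) = 7^5 = 16807 multiplications
Savings: 27000 - 16807 = 10193 multiplications

Standard: 27000 multiplications (30^3). Strassen: 16807 multiplications (7^5, after padding to 32x32). Strassen reduces 8 recursive multiplications to 7 at each level.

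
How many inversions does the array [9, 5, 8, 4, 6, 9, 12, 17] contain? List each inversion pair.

Finding inversions in [9, 5, 8, 4, 6, 9, 12, 17]:

(0, 1): arr[0]=9 > arr[1]=5
(0, 2): arr[0]=9 > arr[2]=8
(0, 3): arr[0]=9 > arr[3]=4
(0, 4): arr[0]=9 > arr[4]=6
(1, 3): arr[1]=5 > arr[3]=4
(2, 3): arr[2]=8 > arr[3]=4
(2, 4): arr[2]=8 > arr[4]=6

Total inversions: 7

The array has 7 inversion(s): (0,1), (0,2), (0,3), (0,4), (1,3), (2,3), (2,4). Each pair (i,j) satisfies i < j and arr[i] > arr[j].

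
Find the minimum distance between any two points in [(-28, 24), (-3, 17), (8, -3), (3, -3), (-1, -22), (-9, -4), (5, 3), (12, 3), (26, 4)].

Computing all pairwise distances among 9 points:

d((-28, 24), (-3, 17)) = 25.9615
d((-28, 24), (8, -3)) = 45.0
d((-28, 24), (3, -3)) = 41.1096
d((-28, 24), (-1, -22)) = 53.3385
d((-28, 24), (-9, -4)) = 33.8378
d((-28, 24), (5, 3)) = 39.1152
d((-28, 24), (12, 3)) = 45.1774
d((-28, 24), (26, 4)) = 57.5847
d((-3, 17), (8, -3)) = 22.8254
d((-3, 17), (3, -3)) = 20.8806
d((-3, 17), (-1, -22)) = 39.0512
d((-3, 17), (-9, -4)) = 21.8403
d((-3, 17), (5, 3)) = 16.1245
d((-3, 17), (12, 3)) = 20.5183
d((-3, 17), (26, 4)) = 31.7805
d((8, -3), (3, -3)) = 5.0 <-- minimum
d((8, -3), (-1, -22)) = 21.0238
d((8, -3), (-9, -4)) = 17.0294
d((8, -3), (5, 3)) = 6.7082
d((8, -3), (12, 3)) = 7.2111
d((8, -3), (26, 4)) = 19.3132
d((3, -3), (-1, -22)) = 19.4165
d((3, -3), (-9, -4)) = 12.0416
d((3, -3), (5, 3)) = 6.3246
d((3, -3), (12, 3)) = 10.8167
d((3, -3), (26, 4)) = 24.0416
d((-1, -22), (-9, -4)) = 19.6977
d((-1, -22), (5, 3)) = 25.7099
d((-1, -22), (12, 3)) = 28.178
d((-1, -22), (26, 4)) = 37.4833
d((-9, -4), (5, 3)) = 15.6525
d((-9, -4), (12, 3)) = 22.1359
d((-9, -4), (26, 4)) = 35.9026
d((5, 3), (12, 3)) = 7.0
d((5, 3), (26, 4)) = 21.0238
d((12, 3), (26, 4)) = 14.0357

Closest pair: (8, -3) and (3, -3) with distance 5.0

The closest pair is (8, -3) and (3, -3) with Euclidean distance 5.0. For 9 points, brute-force pairwise comparison is shown above. For large n, the divide-and-conquer algorithm (sort by x, recurse on halves, check the dividing strip) achieves O(n log n).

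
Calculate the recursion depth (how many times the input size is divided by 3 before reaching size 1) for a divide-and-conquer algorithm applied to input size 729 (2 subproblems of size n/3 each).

For divide and conquer with division factor 3:

Problem sizes at each level:
Level 0: 729
Level 1: 243
Level 2: 81
Level 3: 27
Level 4: 9
Level 5: 3
Level 6: 1

The root is level 0 and the size-1 base case is level 6 (the tree spans levels 0 through 6, i.e. 7 levels counting the root), so the depth is the number of divisions: log_3(729) = 6

The recursion tree depth is log_3(729) = 6. At each level, the problem size is divided by 3, so it takes 6 divisions to reduce to a base case of size 1. The algorithm makes 2 recursive calls at each level.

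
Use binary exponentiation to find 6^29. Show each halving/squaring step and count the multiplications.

Computing 6^29 by squaring (build up from 6^1; each line after the first costs one multiplication):

6^1 = 6
6^2 = (6^1)^2 = 6^2 = 36
6^3 = 6 * 6^2 = 6 * 36 = 216
6^6 = (6^3)^2 = 216^2 = 46656
6^7 = 6 * 6^6 = 6 * 46656 = 279936
6^14 = (6^7)^2 = 279936^2 = 78364164096
6^28 = (6^14)^2 = 78364164096^2 = 6140942214464815497216
6^29 = 6 * 6^28 = 6 * 6140942214464815497216 = 36845653286788892983296

Result: 36845653286788892983296
Multiplications needed: 7 (7 lines after 6^1)

6^29 = 36845653286788892983296. Using exponentiation by squaring, this requires 7 multiplications. The key idea: if the exponent is even, square the half-power; if odd, multiply by the base once.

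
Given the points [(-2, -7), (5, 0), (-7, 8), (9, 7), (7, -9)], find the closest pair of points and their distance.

Computing all pairwise distances among 5 points:

d((-2, -7), (5, 0)) = 9.8995
d((-2, -7), (-7, 8)) = 15.8114
d((-2, -7), (9, 7)) = 17.8045
d((-2, -7), (7, -9)) = 9.2195
d((5, 0), (-7, 8)) = 14.4222
d((5, 0), (9, 7)) = 8.0623 <-- minimum
d((5, 0), (7, -9)) = 9.2195
d((-7, 8), (9, 7)) = 16.0312
d((-7, 8), (7, -9)) = 22.0227
d((9, 7), (7, -9)) = 16.1245

Closest pair: (5, 0) and (9, 7) with distance 8.0623

The closest pair is (5, 0) and (9, 7) with Euclidean distance 8.0623. For 5 points, brute-force pairwise comparison is shown above. For large n, the divide-and-conquer algorithm (sort by x, recurse on halves, check the dividing strip) achieves O(n log n).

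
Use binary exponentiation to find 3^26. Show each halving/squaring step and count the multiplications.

Computing 3^26 by squaring (build up from 3^1; each line after the first costs one multiplication):

3^1 = 3
3^2 = (3^1)^2 = 3^2 = 9
3^3 = 3 * 3^2 = 3 * 9 = 27
3^6 = (3^3)^2 = 27^2 = 729
3^12 = (3^6)^2 = 729^2 = 531441
3^13 = 3 * 3^12 = 3 * 531441 = 1594323
3^26 = (3^13)^2 = 1594323^2 = 2541865828329

Result: 2541865828329
Multiplications needed: 6 (6 lines after 3^1)

3^26 = 2541865828329. Using exponentiation by squaring, this requires 6 multiplications. The key idea: if the exponent is even, square the half-power; if odd, multiply by the base once.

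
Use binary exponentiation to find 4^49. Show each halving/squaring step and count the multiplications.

Computing 4^49 by squaring (build up from 4^1; each line after the first costs one multiplication):

4^1 = 4
4^2 = (4^1)^2 = 4^2 = 16
4^3 = 4 * 4^2 = 4 * 16 = 64
4^6 = (4^3)^2 = 64^2 = 4096
4^12 = (4^6)^2 = 4096^2 = 16777216
4^24 = (4^12)^2 = 16777216^2 = 281474976710656
4^48 = (4^24)^2 = 281474976710656^2 = 79228162514264337593543950336
4^49 = 4 * 4^48 = 4 * 79228162514264337593543950336 = 316912650057057350374175801344

Result: 316912650057057350374175801344
Multiplications needed: 7 (7 lines after 4^1)

4^49 = 316912650057057350374175801344. Using exponentiation by squaring, this requires 7 multiplications. The key idea: if the exponent is even, square the half-power; if odd, multiply by the base once.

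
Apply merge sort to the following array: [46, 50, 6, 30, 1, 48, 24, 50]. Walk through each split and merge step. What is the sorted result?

Merge sort trace:

Split: [46, 50, 6, 30, 1, 48, 24, 50] -> [46, 50, 6, 30] and [1, 48, 24, 50]
  Split: [46, 50, 6, 30] -> [46, 50] and [6, 30]
    Split: [46, 50] -> [46] and [50]
    Merge: [46] + [50] -> [46, 50]
    Split: [6, 30] -> [6] and [30]
    Merge: [6] + [30] -> [6, 30]
  Merge: [46, 50] + [6, 30] -> [6, 30, 46, 50]
  Split: [1, 48, 24, 50] -> [1, 48] and [24, 50]
    Split: [1, 48] -> [1] and [48]
    Merge: [1] + [48] -> [1, 48]
    Split: [24, 50] -> [24] and [50]
    Merge: [24] + [50] -> [24, 50]
  Merge: [1, 48] + [24, 50] -> [1, 24, 48, 50]
Merge: [6, 30, 46, 50] + [1, 24, 48, 50] -> [1, 6, 24, 30, 46, 48, 50, 50]

Final sorted array: [1, 6, 24, 30, 46, 48, 50, 50]

The merge sort proceeds by recursively splitting the array and merging sorted halves.
After all merges, the sorted array is [1, 6, 24, 30, 46, 48, 50, 50].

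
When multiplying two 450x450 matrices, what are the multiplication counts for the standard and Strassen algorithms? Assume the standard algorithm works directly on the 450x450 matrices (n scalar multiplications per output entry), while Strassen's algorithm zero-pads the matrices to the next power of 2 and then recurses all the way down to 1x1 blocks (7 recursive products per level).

Matrix multiplication for 450x450 matrices:

Strassen's algorithm requires power-of-2 dimensions. Pad 450x450 to 512x512 (next power of 2).

Standard algorithm: 450^3 = 91125000 multiplications
Strassen's algorithm: 7^(log2(512)) = 7^9 = 40353607 multiplications
Savings: 91125000 - 40353607 = 50771393 multiplications

Standard: 91125000 multiplications (450^3). Strassen: 40353607 multiplications (7^9, after padding to 512x512). Strassen reduces 8 recursive multiplications to 7 at each level.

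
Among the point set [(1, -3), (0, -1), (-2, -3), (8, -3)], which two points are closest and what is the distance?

Computing all pairwise distances among 4 points:

d((1, -3), (0, -1)) = 2.2361 <-- minimum
d((1, -3), (-2, -3)) = 3.0
d((1, -3), (8, -3)) = 7.0
d((0, -1), (-2, -3)) = 2.8284
d((0, -1), (8, -3)) = 8.2462
d((-2, -3), (8, -3)) = 10.0

Closest pair: (1, -3) and (0, -1) with distance 2.2361

The closest pair is (1, -3) and (0, -1) with Euclidean distance 2.2361. For 4 points, brute-force pairwise comparison is shown above. For large n, the divide-and-conquer algorithm (sort by x, recurse on halves, check the dividing strip) achieves O(n log n).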